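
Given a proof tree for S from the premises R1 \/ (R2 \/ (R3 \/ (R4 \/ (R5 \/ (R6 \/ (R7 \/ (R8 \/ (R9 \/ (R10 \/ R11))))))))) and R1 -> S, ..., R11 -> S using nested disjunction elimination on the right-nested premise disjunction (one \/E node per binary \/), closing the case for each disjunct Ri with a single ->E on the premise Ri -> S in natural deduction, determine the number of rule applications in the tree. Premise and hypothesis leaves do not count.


The premise R1 \/ (R2 \/ (R3 \/ (R4 \/ (R5 \/ (R6 \/ (R7 \/ (R8 \/ (R9 \/ (R10 \/ R11))))))))) contains 11 disjuncts, hence 10 binary \/ connectives.
- Each binary \/ is eliminated once: 10 \/E nodes.
- Each of the 11 cases Ri derives S by one ->E with Ri -> S: 11 ->E nodes.
Total = 10 + 11 = 21

21


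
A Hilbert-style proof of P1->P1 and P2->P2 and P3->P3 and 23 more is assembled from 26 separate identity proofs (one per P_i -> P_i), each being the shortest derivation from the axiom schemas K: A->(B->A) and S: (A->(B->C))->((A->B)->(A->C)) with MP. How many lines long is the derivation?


The shortest proof of A->A from K and S in the Hilbert calculus has exactly 5 lines:
(1) K instance A->((A->A)->A), (2) S instance, (3) MP on 1,2, (4) K instance A->(A->A), (5) MP on 3,4.
For 26 independent identities: 26 * 5 = 130 lines total.

130


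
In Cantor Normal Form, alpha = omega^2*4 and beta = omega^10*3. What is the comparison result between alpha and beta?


Compare term by term from highest exponent:
alpha = omega^2*4
beta = omega^10*3
Term 1: alpha has omega^2*4, beta has omega^10*3
Result: alpha < beta

alpha < beta


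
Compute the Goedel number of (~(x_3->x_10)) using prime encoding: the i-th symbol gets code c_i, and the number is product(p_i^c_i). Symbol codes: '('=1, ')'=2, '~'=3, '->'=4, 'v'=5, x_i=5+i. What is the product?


Formula: (~(x_3->x_10))
Symbol codes: [1, 3, 1, 8, 4, 15, 2, 2]
Primes: [2, 3, 5, 7, 11, 13, 17, 19]
p_1^1 = 2^1 = 2
p_2^3 = 3^3 = 27
p_3^1 = 5^1 = 5
p_4^8 = 7^8 = 5764801
p_5^4 = 11^4 = 14641
p_6^15 = 13^15 = 51185893014090757
p_7^2 = 17^2 = 289
p_8^2 = 19^2 = 361
Product = 121695397661464062023753809144210710

121695397661464062023753809144210710


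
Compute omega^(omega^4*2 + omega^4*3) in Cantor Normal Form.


omega^(omega^4*2 + omega^4*3):
Both terms of the exponent have the same exponent 4, so they merge: omega^4*2 + omega^4*3 = omega^4*(2+3) = omega^4*5.
omega raised to a CNF ordinal is a single CNF term: Result = omega^(omega^4*5)

omega^(omega^4*5)


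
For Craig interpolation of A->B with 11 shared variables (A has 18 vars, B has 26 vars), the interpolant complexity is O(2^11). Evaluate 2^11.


Shared atoms = 11
Craig interpolant size bound = 2^11
= 2048

2048


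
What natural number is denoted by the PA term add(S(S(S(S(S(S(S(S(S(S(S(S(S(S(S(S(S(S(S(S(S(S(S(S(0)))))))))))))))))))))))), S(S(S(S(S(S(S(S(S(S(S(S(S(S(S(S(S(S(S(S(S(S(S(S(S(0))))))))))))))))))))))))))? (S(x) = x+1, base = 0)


add(S^24(0), S^25(0)):
S^24(0) = 24
S^25(0) = 25
24 + 25 = 49

49


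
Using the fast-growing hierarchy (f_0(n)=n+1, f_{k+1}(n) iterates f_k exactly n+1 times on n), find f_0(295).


f_0(295) = 295 + 1 = 296

296


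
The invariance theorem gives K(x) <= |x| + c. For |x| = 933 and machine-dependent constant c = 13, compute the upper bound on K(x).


K(x) <= |x| + c = 933 + 13 = 946

946


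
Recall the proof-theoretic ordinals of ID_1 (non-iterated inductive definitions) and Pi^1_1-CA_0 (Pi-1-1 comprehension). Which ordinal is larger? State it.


Proof-theoretic ordinal of ID_1 (non-iterated inductive definitions): psi_0(epsilon_{Omega+1})
Proof-theoretic ordinal of Pi^1_1-CA_0 (Pi-1-1 comprehension): psi_0(Omega_omega)
Comparing: psi_0(epsilon_{Omega+1}) < psi_0(Omega_omega).
The larger ordinal is psi_0(Omega_omega) (from Pi^1_1-CA_0 (Pi-1-1 comprehension)).

psi_0(Omega_omega)


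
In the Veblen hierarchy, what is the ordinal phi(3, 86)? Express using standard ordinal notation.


phi(3, 86):
phi(3, beta) = eta_beta (the beta-th eta number, fixed point of zeta).
phi(3, 86) = eta_86

eta_86


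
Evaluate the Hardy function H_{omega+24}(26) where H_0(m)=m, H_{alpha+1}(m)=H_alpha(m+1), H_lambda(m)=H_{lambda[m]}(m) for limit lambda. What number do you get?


H_{omega+24}(26):
Unwind the 24 successor steps: H_{omega+24}(26) = H_omega(26+24) = H_omega(50).
H_omega(m) = H_m(m) = m + m = 2m.
Result = 2 * 50 = 100

100


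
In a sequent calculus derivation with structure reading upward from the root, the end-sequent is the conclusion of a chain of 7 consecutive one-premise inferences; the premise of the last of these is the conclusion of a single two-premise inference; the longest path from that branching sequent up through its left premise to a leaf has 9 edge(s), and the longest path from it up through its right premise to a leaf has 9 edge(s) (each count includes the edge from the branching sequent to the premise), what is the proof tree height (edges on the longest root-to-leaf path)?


Longest path through the left premise: 9 edges (measured from the branching sequent)
Longest path through the right premise: 9 edges
Height of the subtree rooted at the branching sequent: max(9, 9) = 9
The branching sequent sits 7 edges above the root (the chain of one-premise inferences), so height = 9 + 7 = 16

16


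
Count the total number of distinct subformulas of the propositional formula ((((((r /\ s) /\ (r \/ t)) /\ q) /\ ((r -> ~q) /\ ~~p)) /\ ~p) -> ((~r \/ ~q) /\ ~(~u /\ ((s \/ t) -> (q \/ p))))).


Formula: ((((((r /\ s) /\ (r \/ t)) /\ q) /\ ((r -> ~q) /\ ~~p)) /\ ~p) -> ((~r \/ ~q) /\ ~(~u /\ ((s \/ t) -> (q \/ p)))))
Subformulas found:
  1. r
  2. q
  3. u
  4. s
  5. t
  6. p
  7. ~p
  8. ~u
  9. ~r
  10. ~q
  11. ~~p
  12. (r \/ t)
  13. (q \/ p)
  14. (r /\ s)
  15. (s \/ t)
  16. (r -> ~q)
  17. (~r \/ ~q)
  18. ((r -> ~q) /\ ~~p)
  19. ((s \/ t) -> (q \/ p))
  20. ((r /\ s) /\ (r \/ t))
  21. (((r /\ s) /\ (r \/ t)) /\ q)
  22. (~u /\ ((s \/ t) -> (q \/ p)))
  23. ~(~u /\ ((s \/ t) -> (q \/ p)))
  24. ((~r \/ ~q) /\ ~(~u /\ ((s \/ t) -> (q \/ p))))
  25. ((((r /\ s) /\ (r \/ t)) /\ q) /\ ((r -> ~q) /\ ~~p))
  26. (((((r /\ s) /\ (r \/ t)) /\ q) /\ ((r -> ~q) /\ ~~p)) /\ ~p)
  27. ((((((r /\ s) /\ (r \/ t)) /\ q) /\ ((r -> ~q) /\ ~~p)) /\ ~p) -> ((~r \/ ~q) /\ ~(~u /\ ((s \/ t) -> (q \/ p)))))
Total distinct subformulas = 27

27


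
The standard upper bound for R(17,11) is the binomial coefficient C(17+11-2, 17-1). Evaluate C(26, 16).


R(17,11) <= C(17+11-2, 17-1) = C(26, 16)
C(26, 16) = 26! / (16! * 10!)
= 5311735

5311735


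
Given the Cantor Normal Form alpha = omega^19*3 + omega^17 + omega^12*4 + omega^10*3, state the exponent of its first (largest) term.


CNF: omega^19*3 + omega^17 + omega^12*4 + omega^10*3
The leading term is omega^19*3, which has exponent 19.

19


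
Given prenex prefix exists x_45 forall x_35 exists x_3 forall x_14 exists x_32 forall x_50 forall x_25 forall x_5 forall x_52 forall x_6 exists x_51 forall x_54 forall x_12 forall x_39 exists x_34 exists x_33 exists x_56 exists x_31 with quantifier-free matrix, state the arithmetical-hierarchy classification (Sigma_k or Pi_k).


Leading quantifier is exists, so the class is Sigma.
Number of quantifier blocks = alternations + 1 = 8 + 1 = 9.
Classification: Sigma_9

Sigma_9


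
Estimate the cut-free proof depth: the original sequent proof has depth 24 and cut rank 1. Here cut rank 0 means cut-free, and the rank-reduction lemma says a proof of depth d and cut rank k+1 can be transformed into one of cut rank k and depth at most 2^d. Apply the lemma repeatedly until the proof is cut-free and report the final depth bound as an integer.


Each rank reduction sends depth d to at most 2^d; cut rank r needs r reductions.
2_0(24) = 24
2_1(24) = 2^24 = 16777216
Cut-free depth bound = 16777216

16777216


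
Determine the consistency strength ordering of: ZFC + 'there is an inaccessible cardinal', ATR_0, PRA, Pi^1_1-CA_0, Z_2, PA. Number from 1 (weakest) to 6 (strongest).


Ordering by consistency strength:
1. PRA
2. PA
3. ATR_0
4. Pi^1_1-CA_0
5. Z_2
6. ZFC + 'there is an inaccessible cardinal'


ZFC + 'there is an inaccessible cardinal'=6, ATR_0=3, PRA=1, Pi^1_1-CA_0=4, Z_2=5, PA=2


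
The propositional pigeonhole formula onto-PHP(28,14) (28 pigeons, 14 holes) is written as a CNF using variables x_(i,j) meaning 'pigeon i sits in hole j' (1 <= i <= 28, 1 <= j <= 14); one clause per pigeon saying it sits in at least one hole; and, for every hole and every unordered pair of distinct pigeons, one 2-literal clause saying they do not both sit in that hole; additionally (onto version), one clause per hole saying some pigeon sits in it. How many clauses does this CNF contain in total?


onto-PHP(28,14): 28 pigeons, 14 holes, 28*14 = 392 variables.
- pigeon clauses: one per pigeon -> 28 clauses
- hole clauses: 14 holes * C(28,2) = 14 * 378 -> 5292 clauses
- onto clauses: one per hole -> 14 clauses
Total clauses = 28 + 5292 + 14 = 5334

5334


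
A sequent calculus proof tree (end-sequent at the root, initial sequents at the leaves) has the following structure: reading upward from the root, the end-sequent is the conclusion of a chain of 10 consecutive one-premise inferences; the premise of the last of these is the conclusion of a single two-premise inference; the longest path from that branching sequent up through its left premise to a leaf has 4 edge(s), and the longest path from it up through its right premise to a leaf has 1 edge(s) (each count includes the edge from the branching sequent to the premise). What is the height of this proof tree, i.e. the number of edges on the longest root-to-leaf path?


Longest path through the left premise: 4 edges (measured from the branching sequent)
Longest path through the right premise: 1 edges
Height of the subtree rooted at the branching sequent: max(4, 1) = 4
The branching sequent sits 10 edges above the root (the chain of one-premise inferences), so height = 4 + 10 = 14

14


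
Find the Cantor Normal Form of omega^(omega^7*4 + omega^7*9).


omega^(omega^7*4 + omega^7*9):
Both terms of the exponent have the same exponent 7, so they merge: omega^7*4 + omega^7*9 = omega^7*(4+9) = omega^7*13.
omega raised to a CNF ordinal is a single CNF term: Result = omega^(omega^7*13)

omega^(omega^7*13)


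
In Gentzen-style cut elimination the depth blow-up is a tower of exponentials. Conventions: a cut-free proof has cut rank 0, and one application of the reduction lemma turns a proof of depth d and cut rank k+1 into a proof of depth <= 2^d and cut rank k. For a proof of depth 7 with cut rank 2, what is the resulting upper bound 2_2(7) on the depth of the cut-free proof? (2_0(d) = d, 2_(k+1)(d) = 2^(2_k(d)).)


Each rank reduction sends depth d to at most 2^d; cut rank r needs r reductions.
2_0(7) = 7
2_1(7) = 2^7 = 128
2_2(7) = 2^128 = 340282366920938463463374607431768211456
Cut-free depth bound = 340282366920938463463374607431768211456

340282366920938463463374607431768211456


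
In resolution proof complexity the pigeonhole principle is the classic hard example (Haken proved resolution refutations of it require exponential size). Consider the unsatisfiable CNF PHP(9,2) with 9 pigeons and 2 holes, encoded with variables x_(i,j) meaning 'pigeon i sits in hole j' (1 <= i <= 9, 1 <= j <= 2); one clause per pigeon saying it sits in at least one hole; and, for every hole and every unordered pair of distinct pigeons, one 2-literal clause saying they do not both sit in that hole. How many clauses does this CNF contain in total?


PHP(9,2): 9 pigeons, 2 holes, 9*2 = 18 variables.
- pigeon clauses: one per pigeon -> 9 clauses
- hole clauses: 2 holes * C(9,2) = 2 * 36 -> 72 clauses
Total clauses = 9 + 72 = 81

81


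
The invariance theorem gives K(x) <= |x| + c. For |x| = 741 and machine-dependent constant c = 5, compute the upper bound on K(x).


K(x) <= |x| + c = 741 + 5 = 746

746


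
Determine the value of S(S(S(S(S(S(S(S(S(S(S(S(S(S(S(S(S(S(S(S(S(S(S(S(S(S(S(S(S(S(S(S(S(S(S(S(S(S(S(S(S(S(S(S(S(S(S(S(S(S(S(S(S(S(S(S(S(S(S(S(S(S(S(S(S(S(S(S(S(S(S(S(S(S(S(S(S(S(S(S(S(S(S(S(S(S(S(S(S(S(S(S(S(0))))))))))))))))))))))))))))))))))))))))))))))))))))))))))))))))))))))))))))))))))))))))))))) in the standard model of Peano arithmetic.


Counting successors applied to 0:
93 applications of S to 0 = 93

93


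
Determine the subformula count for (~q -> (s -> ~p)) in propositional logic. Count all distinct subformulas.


Formula: (~q -> (s -> ~p))
Subformulas found:
  1. q
  2. s
  3. p
  4. ~p
  5. ~q
  6. (s -> ~p)
  7. (~q -> (s -> ~p))
Total distinct subformulas = 7

7


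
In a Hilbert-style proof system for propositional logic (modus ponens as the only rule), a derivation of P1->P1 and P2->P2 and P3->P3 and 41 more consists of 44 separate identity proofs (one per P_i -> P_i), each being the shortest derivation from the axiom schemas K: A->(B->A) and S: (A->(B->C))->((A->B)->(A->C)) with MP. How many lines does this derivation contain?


The shortest proof of A->A from K and S in the Hilbert calculus has exactly 5 lines:
(1) K instance A->((A->A)->A), (2) S instance, (3) MP on 1,2, (4) K instance A->(A->A), (5) MP on 3,4.
For 44 independent identities: 44 * 5 = 220 lines total.

220


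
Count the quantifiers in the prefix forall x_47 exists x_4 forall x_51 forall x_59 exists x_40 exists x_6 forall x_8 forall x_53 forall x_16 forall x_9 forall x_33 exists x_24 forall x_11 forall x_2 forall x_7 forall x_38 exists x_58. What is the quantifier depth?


Quantifier prefix has 17 quantifier symbols.
Quantifier depth = 17

17


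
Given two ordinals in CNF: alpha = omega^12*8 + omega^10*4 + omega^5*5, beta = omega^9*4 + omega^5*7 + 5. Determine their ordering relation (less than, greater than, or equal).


Compare term by term from highest exponent:
alpha = omega^12*8 + omega^10*4 + omega^5*5
beta = omega^9*4 + omega^5*7 + 5
Term 1: alpha has omega^12*8, beta has omega^9*4
Term 2: alpha has omega^10*4, beta has omega^5*7
Term 3: alpha has omega^5*5, beta has omega^0*5
Result: alpha > beta

alpha > beta


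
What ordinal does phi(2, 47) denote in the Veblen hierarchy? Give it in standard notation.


phi(2, 47):
phi(2, beta) = zeta_beta (the beta-th zeta number, fixed point of epsilon).
phi(2, 47) = zeta_47

zeta_47


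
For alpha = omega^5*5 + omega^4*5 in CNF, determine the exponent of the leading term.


CNF: omega^5*5 + omega^4*5
The leading term is omega^5*5, which has exponent 5.

5


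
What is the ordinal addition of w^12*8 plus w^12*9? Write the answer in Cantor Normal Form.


Ordinal addition w^12*8 + w^12*9:
Both terms have the same exponent 12.
w^e*c + w^e*d = w^e*(c+d).
Result = w^12*(8+9) = w^12*17

w^12*17


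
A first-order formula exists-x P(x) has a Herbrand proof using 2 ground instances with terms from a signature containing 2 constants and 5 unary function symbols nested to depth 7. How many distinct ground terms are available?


Herbrand terms by depth:
Depth 0: 2 constants
Depth 1: 10 new terms (running total: 12)
Depth 2: 50 new terms (running total: 62)
Depth 3: 250 new terms (running total: 312)
Depth 4: 1250 new terms (running total: 1562)
Depth 5: 6250 new terms (running total: 7812)
Depth 6: 31250 new terms (running total: 39062)
Depth 7: 156250 new terms (running total: 195312)
Total distinct ground terms = 195312

195312


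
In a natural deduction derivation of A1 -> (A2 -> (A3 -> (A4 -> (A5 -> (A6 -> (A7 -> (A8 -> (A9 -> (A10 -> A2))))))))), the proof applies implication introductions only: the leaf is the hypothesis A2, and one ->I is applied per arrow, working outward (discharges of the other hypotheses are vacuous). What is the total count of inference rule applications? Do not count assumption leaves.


The formula has 10 arrows (->); its innermost consequent A2 is one of the antecedents,
so the proof starts from the hypothesis leaf A2 (not a rule application) and closes one arrow per ->I.
Building A1 -> (A2 -> (A3 -> (A4 -> (A5 -> (A6 -> (A7 -> (A8 -> (A9 -> (A10 -> A2))))))))) therefore takes 10 nested implication introductions.
Total inference nodes = 10

10


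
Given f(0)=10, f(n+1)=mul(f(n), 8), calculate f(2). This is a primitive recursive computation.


f(0) = 10
f(1) = mul(f(0), 8) = mul(10, 8) = 80
f(2) = mul(f(1), 8) = mul(80, 8) = 640


640


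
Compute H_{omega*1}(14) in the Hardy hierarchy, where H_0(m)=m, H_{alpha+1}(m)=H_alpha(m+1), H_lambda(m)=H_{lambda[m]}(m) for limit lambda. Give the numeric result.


H_{omega*1}(14):
For the Hardy hierarchy, H_{omega*k}(n) = 2^k * n.
2^1 = 2.
2 * 14 = 28

28


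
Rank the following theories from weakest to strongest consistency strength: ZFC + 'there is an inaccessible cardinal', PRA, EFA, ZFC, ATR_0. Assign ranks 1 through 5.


Ordering by consistency strength:
1. EFA
2. PRA
3. ATR_0
4. ZFC
5. ZFC + 'there is an inaccessible cardinal'


ZFC + 'there is an inaccessible cardinal'=5, PRA=2, EFA=1, ZFC=4, ATR_0=3


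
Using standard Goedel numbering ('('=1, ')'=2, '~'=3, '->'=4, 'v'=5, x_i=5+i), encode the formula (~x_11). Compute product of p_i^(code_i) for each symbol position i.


Formula: (~x_11)
Symbol codes: [1, 3, 16, 2]
Primes: [2, 3, 5, 7]
p_1^1 = 2^1 = 2
p_2^3 = 3^3 = 27
p_3^16 = 5^16 = 152587890625
p_4^2 = 7^2 = 49
Product = 403747558593750

403747558593750


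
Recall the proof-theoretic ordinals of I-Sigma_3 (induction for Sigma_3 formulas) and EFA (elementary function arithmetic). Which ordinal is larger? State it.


Proof-theoretic ordinal of I-Sigma_3 (induction for Sigma_3 formulas): omega^(omega^(omega^omega))
Proof-theoretic ordinal of EFA (elementary function arithmetic): omega^3
Comparing: omega^3 < omega^(omega^(omega^omega)).
The larger ordinal is omega^(omega^(omega^omega)) (from I-Sigma_3 (induction for Sigma_3 formulas)).

omega^(omega^(omega^omega))


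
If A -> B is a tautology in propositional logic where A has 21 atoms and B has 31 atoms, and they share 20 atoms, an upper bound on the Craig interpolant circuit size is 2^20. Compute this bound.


Shared atoms = 20
Craig interpolant size bound = 2^20
= 1048576

1048576


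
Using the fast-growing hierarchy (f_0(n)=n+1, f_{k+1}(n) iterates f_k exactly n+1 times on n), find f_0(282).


f_0(282) = 282 + 1 = 283

283


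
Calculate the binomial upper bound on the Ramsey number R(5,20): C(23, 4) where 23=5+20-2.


R(5,20) <= C(5+20-2, 5-1) = C(23, 4)
C(23, 4) = 23! / (4! * 19!)
= 8855

8855


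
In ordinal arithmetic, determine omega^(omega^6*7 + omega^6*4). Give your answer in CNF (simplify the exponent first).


omega^(omega^6*7 + omega^6*4):
Both terms of the exponent have the same exponent 6, so they merge: omega^6*7 + omega^6*4 = omega^6*(7+4) = omega^6*11.
omega raised to a CNF ordinal is a single CNF term: Result = omega^(omega^6*11)

omega^(omega^6*11)


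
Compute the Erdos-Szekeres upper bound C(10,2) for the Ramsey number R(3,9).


R(3,9) <= C(3+9-2, 3-1) = C(10, 2)
C(10, 2) = 10! / (2! * 8!)
= 45

45


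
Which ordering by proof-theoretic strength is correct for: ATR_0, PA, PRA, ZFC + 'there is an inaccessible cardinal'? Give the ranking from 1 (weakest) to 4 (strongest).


Ordering by consistency strength:
1. PRA
2. PA
3. ATR_0
4. ZFC + 'there is an inaccessible cardinal'


ATR_0=3, PA=2, PRA=1, ZFC + 'there is an inaccessible cardinal'=4


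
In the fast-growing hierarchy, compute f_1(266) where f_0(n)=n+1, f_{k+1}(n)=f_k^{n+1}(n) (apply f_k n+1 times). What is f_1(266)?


f_1(266) = f_0^267(266)
f_0 adds 1 each time, applied 267 times.
f_1(266) = 266 + 267 = 533

533


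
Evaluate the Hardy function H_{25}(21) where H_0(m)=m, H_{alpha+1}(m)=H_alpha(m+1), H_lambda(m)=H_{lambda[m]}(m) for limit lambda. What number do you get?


H_25(21):
For finite ordinals k, H_k(n) = n + k (each successor step adds 1).
H_25(21) = 21 + 25 = 46

46


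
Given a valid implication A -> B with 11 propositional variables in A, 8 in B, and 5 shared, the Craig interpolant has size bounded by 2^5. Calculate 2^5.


Shared atoms = 5
Craig interpolant size bound = 2^5
= 32

32


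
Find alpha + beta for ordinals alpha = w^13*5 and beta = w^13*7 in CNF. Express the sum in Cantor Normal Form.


Ordinal addition w^13*5 + w^13*7:
Both terms have the same exponent 13.
w^e*c + w^e*d = w^e*(c+d).
Result = w^13*(5+7) = w^13*12

w^13*12


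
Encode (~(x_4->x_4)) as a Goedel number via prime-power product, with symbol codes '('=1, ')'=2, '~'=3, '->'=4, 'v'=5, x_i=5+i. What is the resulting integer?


Formula: (~(x_4->x_4))
Symbol codes: [1, 3, 1, 9, 4, 9, 2, 2]
Primes: [2, 3, 5, 7, 11, 13, 17, 19]
p_1^1 = 2^1 = 2
p_2^3 = 3^3 = 27
p_3^1 = 5^1 = 5
p_4^9 = 7^9 = 40353607
p_5^4 = 11^4 = 14641
p_6^9 = 13^9 = 10604499373
p_7^2 = 17^2 = 289
p_8^2 = 19^2 = 361
Product = 176486739713597209702367892330

176486739713597209702367892330


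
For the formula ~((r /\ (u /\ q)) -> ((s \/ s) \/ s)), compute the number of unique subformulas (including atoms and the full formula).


Formula: ~((r /\ (u /\ q)) -> ((s \/ s) \/ s))
Subformulas found:
  1. q
  2. u
  3. s
  4. r
  5. (s \/ s)
  6. (u /\ q)
  7. ((s \/ s) \/ s)
  8. (r /\ (u /\ q))
  9. ((r /\ (u /\ q)) -> ((s \/ s) \/ s))
  10. ~((r /\ (u /\ q)) -> ((s \/ s) \/ s))
Total distinct subformulas = 10

10


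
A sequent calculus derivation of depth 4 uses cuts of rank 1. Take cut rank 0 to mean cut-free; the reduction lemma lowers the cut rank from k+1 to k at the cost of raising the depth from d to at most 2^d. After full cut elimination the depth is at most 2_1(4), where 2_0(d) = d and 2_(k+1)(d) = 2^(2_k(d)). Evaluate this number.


Each rank reduction sends depth d to at most 2^d; cut rank r needs r reductions.
2_0(4) = 4
2_1(4) = 2^4 = 16
Cut-free depth bound = 16

16


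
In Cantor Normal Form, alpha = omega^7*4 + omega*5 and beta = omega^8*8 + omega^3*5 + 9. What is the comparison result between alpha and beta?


Compare term by term from highest exponent:
alpha = omega^7*4 + omega*5
beta = omega^8*8 + omega^3*5 + 9
Term 1: alpha has omega^7*4, beta has omega^8*8
Term 2: alpha has omega^1*5, beta has omega^3*5
Term 3: alpha has omega^0*0, beta has omega^0*9
Result: alpha < beta

alpha < beta


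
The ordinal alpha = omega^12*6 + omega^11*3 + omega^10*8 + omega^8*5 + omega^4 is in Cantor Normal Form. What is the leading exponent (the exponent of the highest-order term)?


CNF: omega^12*6 + omega^11*3 + omega^10*8 + omega^8*5 + omega^4
The leading term is omega^12*6, which has exponent 12.

12


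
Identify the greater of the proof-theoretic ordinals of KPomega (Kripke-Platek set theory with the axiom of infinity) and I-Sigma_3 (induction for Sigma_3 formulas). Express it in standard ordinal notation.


Proof-theoretic ordinal of KPomega (Kripke-Platek set theory with the axiom of infinity): psi_0(epsilon_{Omega+1})
Proof-theoretic ordinal of I-Sigma_3 (induction for Sigma_3 formulas): omega^(omega^(omega^omega))
Comparing: omega^(omega^(omega^omega)) < psi_0(epsilon_{Omega+1}).
The larger ordinal is psi_0(epsilon_{Omega+1}) (from KPomega (Kripke-Platek set theory with the axiom of infinity)).

psi_0(epsilon_{Omega+1})


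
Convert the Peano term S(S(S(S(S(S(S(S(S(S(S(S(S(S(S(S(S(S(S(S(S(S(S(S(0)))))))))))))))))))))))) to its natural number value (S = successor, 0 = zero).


Counting successors applied to 0:
24 applications of S to 0 = 24

24


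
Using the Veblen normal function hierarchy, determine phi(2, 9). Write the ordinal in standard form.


phi(2, 9):
phi(2, beta) = zeta_beta (the beta-th zeta number, fixed point of epsilon).
phi(2, 9) = zeta_9

zeta_9


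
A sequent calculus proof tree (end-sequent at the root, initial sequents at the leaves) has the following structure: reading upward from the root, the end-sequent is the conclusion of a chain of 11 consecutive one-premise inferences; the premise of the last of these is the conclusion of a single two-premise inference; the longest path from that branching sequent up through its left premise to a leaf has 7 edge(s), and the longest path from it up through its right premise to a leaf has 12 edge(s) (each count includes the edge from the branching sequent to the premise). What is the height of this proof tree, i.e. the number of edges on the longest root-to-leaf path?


Longest path through the left premise: 7 edges (measured from the branching sequent)
Longest path through the right premise: 12 edges
Height of the subtree rooted at the branching sequent: max(7, 12) = 12
The branching sequent sits 11 edges above the root (the chain of one-premise inferences), so height = 12 + 11 = 23

23


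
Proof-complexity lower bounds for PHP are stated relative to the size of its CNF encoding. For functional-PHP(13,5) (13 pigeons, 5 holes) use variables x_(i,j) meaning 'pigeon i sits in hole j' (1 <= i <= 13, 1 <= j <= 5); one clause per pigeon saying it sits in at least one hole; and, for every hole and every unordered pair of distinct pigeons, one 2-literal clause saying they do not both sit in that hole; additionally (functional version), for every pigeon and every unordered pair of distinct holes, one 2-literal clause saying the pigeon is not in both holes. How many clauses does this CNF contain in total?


functional-PHP(13,5): 13 pigeons, 5 holes, 13*5 = 65 variables.
- pigeon clauses: one per pigeon -> 13 clauses
- hole clauses: 5 holes * C(13,2) = 5 * 78 -> 390 clauses
- functional clauses: 13 pigeons * C(5,2) = 13 * 10 -> 130 clauses
Total clauses = 13 + 390 + 130 = 533

533


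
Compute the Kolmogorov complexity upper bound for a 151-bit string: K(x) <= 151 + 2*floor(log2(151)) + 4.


floor(log2(151)) = 7
2 * 7 = 14
K(x) <= 151 + 14 + 4 = 169

169


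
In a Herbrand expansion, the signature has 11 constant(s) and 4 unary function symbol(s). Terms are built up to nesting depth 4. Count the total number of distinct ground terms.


Herbrand terms by depth:
Depth 0: 11 constants
Depth 1: 44 new terms (running total: 55)
Depth 2: 176 new terms (running total: 231)
Depth 3: 704 new terms (running total: 935)
Depth 4: 2816 new terms (running total: 3751)
Total distinct ground terms = 3751

3751


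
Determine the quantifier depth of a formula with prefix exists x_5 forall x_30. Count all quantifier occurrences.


Quantifier prefix has 2 quantifier symbols.
Quantifier depth = 2

2


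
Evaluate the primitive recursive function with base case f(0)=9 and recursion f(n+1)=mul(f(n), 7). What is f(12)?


f(0) = 9
f(1) = mul(f(0), 7) = mul(9, 7) = 63
f(2) = mul(f(1), 7) = mul(63, 7) = 441
f(3) = mul(f(2), 7) = mul(441, 7) = 3087
f(4) = mul(f(3), 7) = mul(3087, 7) = 21609
f(5) = mul(f(4), 7) = mul(21609, 7) = 151263
f(6) = mul(f(5), 7) = mul(151263, 7) = 1058841
f(7) = mul(f(6), 7) = mul(1058841, 7) = 7411887
f(8) = mul(f(7), 7) = mul(7411887, 7) = 51883209
f(9) = mul(f(8), 7) = mul(51883209, 7) = 363182463
f(10) = mul(f(9), 7) = mul(363182463, 7) = 2542277241
f(11) = mul(f(10), 7) = mul(2542277241, 7) = 17795940687
f(12) = mul(f(11), 7) = mul(17795940687, 7) = 124571584809


124571584809


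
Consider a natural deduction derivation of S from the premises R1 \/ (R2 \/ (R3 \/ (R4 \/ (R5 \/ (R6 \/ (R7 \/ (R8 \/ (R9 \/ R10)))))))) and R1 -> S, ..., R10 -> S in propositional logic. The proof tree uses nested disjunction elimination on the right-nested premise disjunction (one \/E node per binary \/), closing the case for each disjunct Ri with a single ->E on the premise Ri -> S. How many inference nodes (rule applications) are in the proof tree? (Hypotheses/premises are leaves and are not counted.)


The premise R1 \/ (R2 \/ (R3 \/ (R4 \/ (R5 \/ (R6 \/ (R7 \/ (R8 \/ (R9 \/ R10)))))))) contains 10 disjuncts, hence 9 binary \/ connectives.
- Each binary \/ is eliminated once: 9 \/E nodes.
- Each of the 10 cases Ri derives S by one ->E with Ri -> S: 10 ->E nodes.
Total = 9 + 10 = 19

19


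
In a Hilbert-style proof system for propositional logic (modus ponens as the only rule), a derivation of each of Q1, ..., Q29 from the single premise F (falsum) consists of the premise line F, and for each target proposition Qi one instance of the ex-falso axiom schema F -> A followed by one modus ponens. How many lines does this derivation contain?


Ex falso, line by line:
- 1 premise line (F)
- 29 targets, each needing 1 axiom instance (F -> Qi) + 1 MP = 2 lines: 2 * 29 = 58
Total = 1 + 58 = 59 lines.

59


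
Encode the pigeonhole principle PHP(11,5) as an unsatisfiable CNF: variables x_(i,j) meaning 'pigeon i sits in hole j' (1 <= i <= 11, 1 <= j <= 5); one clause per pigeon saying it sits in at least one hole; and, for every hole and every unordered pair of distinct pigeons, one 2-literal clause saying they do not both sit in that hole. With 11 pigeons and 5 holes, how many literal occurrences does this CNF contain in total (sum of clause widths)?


PHP(11,5): 11 pigeons, 5 holes, 11*5 = 55 variables.
- pigeon clauses: one per pigeon -> 11 clauses of width 5 -> 55 literals
- hole clauses: 5 holes * C(11,2) = 5 * 55 -> 275 clauses of width 2 -> 550 literals
Total literal occurrences = 55 + 550 = 605

605


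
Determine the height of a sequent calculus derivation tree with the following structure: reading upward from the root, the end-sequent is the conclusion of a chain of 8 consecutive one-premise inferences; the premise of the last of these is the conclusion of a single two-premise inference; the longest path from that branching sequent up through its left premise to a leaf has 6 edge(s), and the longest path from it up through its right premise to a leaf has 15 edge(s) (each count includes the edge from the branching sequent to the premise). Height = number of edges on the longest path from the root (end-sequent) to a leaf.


Longest path through the left premise: 6 edges (measured from the branching sequent)
Longest path through the right premise: 15 edges
Height of the subtree rooted at the branching sequent: max(6, 15) = 15
The branching sequent sits 8 edges above the root (the chain of one-premise inferences), so height = 15 + 8 = 23

23


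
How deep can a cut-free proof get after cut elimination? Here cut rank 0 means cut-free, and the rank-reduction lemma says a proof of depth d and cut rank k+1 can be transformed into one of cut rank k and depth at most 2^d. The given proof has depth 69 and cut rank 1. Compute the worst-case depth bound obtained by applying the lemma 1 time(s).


Each rank reduction sends depth d to at most 2^d; cut rank r needs r reductions.
2_0(69) = 69
2_1(69) = 2^69 = 590295810358705651712
Cut-free depth bound = 590295810358705651712

590295810358705651712


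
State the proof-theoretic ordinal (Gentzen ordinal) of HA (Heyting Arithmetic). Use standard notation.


The proof-theoretic ordinal of HA (Heyting Arithmetic) is a standard result in ordinal analysis.
This ordinal is the supremum of order types of primitive recursive well-orderings
that the theory can prove to be well-ordered.
For HA (Heyting Arithmetic), the proof-theoretic ordinal is epsilon_0.

epsilon_0


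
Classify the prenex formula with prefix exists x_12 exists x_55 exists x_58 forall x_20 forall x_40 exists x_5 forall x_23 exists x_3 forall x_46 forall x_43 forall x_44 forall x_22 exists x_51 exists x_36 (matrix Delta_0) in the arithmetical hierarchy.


Leading quantifier is exists, so the class is Sigma.
Number of quantifier blocks = alternations + 1 = 6 + 1 = 7.
Classification: Sigma_7

Sigma_7


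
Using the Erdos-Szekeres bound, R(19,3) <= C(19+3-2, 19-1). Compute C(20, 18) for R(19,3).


R(19,3) <= C(19+3-2, 19-1) = C(20, 18)
C(20, 18) = 20! / (18! * 2!)
= 190

190


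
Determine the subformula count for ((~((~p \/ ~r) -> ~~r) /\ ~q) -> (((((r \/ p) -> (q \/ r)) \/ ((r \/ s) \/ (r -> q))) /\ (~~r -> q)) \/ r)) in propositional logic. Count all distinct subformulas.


Formula: ((~((~p \/ ~r) -> ~~r) /\ ~q) -> (((((r \/ p) -> (q \/ r)) \/ ((r \/ s) \/ (r -> q))) /\ (~~r -> q)) \/ r))
Subformulas found:
  1. r
  2. q
  3. s
  4. p
  5. ~p
  6. ~r
  7. ~q
  8. ~~r
  9. (r -> q)
  10. (q \/ r)
  11. (r \/ s)
  12. (r \/ p)
  13. (~~r -> q)
  14. (~p \/ ~r)
  15. ((~p \/ ~r) -> ~~r)
  16. ~((~p \/ ~r) -> ~~r)
  17. ((r \/ s) \/ (r -> q))
  18. ((r \/ p) -> (q \/ r))
  19. (~((~p \/ ~r) -> ~~r) /\ ~q)
  20. (((r \/ p) -> (q \/ r)) \/ ((r \/ s) \/ (r -> q)))
  21. ((((r \/ p) -> (q \/ r)) \/ ((r \/ s) \/ (r -> q))) /\ (~~r -> q))
  22. (((((r \/ p) -> (q \/ r)) \/ ((r \/ s) \/ (r -> q))) /\ (~~r -> q)) \/ r)
  23. ((~((~p \/ ~r) -> ~~r) /\ ~q) -> (((((r \/ p) -> (q \/ r)) \/ ((r \/ s) \/ (r -> q))) /\ (~~r -> q)) \/ r))
Total distinct subformulas = 23

23


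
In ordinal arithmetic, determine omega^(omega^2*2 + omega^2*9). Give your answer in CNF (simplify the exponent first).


omega^(omega^2*2 + omega^2*9):
Both terms of the exponent have the same exponent 2, so they merge: omega^2*2 + omega^2*9 = omega^2*(2+9) = omega^2*11.
omega raised to a CNF ordinal is a single CNF term: Result = omega^(omega^2*11)

omega^(omega^2*11)


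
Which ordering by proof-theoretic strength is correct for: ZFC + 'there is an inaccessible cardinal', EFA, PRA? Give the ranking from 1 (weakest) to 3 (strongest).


Ordering by consistency strength:
1. EFA
2. PRA
3. ZFC + 'there is an inaccessible cardinal'


ZFC + 'there is an inaccessible cardinal'=3, EFA=1, PRA=2


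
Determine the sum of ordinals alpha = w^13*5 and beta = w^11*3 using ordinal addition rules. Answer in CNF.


Ordinal addition w^13*5 + w^11*3:
Leading exponent of alpha (13) > leading exponent of beta (11).
Since alpha's term has higher exponent than beta's leading term,
the sum is simply alpha followed by beta.
Result = w^13*5 + w^11*3

w^13*5 + w^11*3


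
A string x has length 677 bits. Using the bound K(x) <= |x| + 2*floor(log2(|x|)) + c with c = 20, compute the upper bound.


floor(log2(677)) = 9
2 * 9 = 18
K(x) <= 677 + 18 + 20 = 715

715


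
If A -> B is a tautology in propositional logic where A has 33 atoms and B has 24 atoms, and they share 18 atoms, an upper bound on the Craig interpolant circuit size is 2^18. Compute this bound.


Shared atoms = 18
Craig interpolant size bound = 2^18
= 262144

262144


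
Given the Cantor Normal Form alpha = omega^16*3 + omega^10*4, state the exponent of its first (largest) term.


CNF: omega^16*3 + omega^10*4
The leading term is omega^16*3, which has exponent 16.

16


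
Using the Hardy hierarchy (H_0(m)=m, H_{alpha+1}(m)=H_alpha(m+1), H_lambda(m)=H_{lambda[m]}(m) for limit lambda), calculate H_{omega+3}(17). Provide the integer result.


H_{omega+3}(17):
Unwind the 3 successor steps: H_{omega+3}(17) = H_omega(17+3) = H_omega(20).
H_omega(m) = H_m(m) = m + m = 2m.
Result = 2 * 20 = 40

40


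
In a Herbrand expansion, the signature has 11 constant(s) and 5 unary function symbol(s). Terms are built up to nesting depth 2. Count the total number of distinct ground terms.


Herbrand terms by depth:
Depth 0: 11 constants
Depth 1: 55 new terms (running total: 66)
Depth 2: 275 new terms (running total: 341)
Total distinct ground terms = 341

341


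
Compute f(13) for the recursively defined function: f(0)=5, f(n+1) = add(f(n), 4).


f(0) = 5
f(1) = add(f(0), 4) = add(5, 4) = 9
f(2) = add(f(1), 4) = add(9, 4) = 13
f(3) = add(f(2), 4) = add(13, 4) = 17
f(4) = add(f(3), 4) = add(17, 4) = 21
f(5) = add(f(4), 4) = add(21, 4) = 25
f(6) = add(f(5), 4) = add(25, 4) = 29
f(7) = add(f(6), 4) = add(29, 4) = 33
f(8) = add(f(7), 4) = add(33, 4) = 37
f(9) = add(f(8), 4) = add(37, 4) = 41
f(10) = add(f(9), 4) = add(41, 4) = 45
f(11) = add(f(10), 4) = add(45, 4) = 49
f(12) = add(f(11), 4) = add(49, 4) = 53
f(13) = add(f(12), 4) = add(53, 4) = 57


57


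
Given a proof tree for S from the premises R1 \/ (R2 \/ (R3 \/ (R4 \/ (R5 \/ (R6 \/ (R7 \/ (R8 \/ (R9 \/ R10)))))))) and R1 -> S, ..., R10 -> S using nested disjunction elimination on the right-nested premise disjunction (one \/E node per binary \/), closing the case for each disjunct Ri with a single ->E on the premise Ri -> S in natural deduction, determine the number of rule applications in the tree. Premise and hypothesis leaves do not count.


The premise R1 \/ (R2 \/ (R3 \/ (R4 \/ (R5 \/ (R6 \/ (R7 \/ (R8 \/ (R9 \/ R10)))))))) contains 10 disjuncts, hence 9 binary \/ connectives.
- Each binary \/ is eliminated once: 9 \/E nodes.
- Each of the 10 cases Ri derives S by one ->E with Ri -> S: 10 ->E nodes.
Total = 9 + 10 = 19

19


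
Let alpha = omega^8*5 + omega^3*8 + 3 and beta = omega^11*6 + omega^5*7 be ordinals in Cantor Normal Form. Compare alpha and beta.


Compare term by term from highest exponent:
alpha = omega^8*5 + omega^3*8 + 3
beta = omega^11*6 + omega^5*7
Term 1: alpha has omega^8*5, beta has omega^11*6
Term 2: alpha has omega^3*8, beta has omega^5*7
Term 3: alpha has omega^0*3, beta has omega^0*0
Result: alpha < beta

alpha < beta


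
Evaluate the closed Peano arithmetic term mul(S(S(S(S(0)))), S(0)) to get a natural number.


mul(S^4(0), S^1(0)):
S^4(0) = 4
S^1(0) = 1
4 * 1 = 4

4


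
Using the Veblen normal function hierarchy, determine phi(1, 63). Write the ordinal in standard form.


phi(1, 63):
phi(1, beta) = epsilon_beta (the beta-th epsilon number).
phi(1, 63) = epsilon_63

epsilon_63


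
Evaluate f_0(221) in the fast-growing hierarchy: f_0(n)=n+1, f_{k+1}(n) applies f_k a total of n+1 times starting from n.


f_0(221) = 221 + 1 = 222

222


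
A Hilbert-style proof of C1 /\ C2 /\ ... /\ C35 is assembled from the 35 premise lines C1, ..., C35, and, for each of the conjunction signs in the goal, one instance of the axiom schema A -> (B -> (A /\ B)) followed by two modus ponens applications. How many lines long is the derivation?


Conjoining 35 premises:
- 35 premise lines
- the goal has 34 conjunction signs; each costs 1 axiom instance + 2 MP = 3 lines: 3 * 34 = 102
Total = 35 + 102 = 137 lines.

137


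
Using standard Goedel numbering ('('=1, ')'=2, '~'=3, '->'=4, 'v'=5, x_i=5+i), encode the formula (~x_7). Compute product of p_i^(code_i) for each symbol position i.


Formula: (~x_7)
Symbol codes: [1, 3, 12, 2]
Primes: [2, 3, 5, 7]
p_1^1 = 2^1 = 2
p_2^3 = 3^3 = 27
p_3^12 = 5^12 = 244140625
p_4^2 = 7^2 = 49
Product = 645996093750

645996093750


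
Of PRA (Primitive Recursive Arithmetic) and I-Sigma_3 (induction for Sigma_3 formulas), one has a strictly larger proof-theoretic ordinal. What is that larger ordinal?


Proof-theoretic ordinal of PRA (Primitive Recursive Arithmetic): omega^omega
Proof-theoretic ordinal of I-Sigma_3 (induction for Sigma_3 formulas): omega^(omega^(omega^omega))
Comparing: omega^omega < omega^(omega^(omega^omega)).
The larger ordinal is omega^(omega^(omega^omega)) (from I-Sigma_3 (induction for Sigma_3 formulas)).

omega^(omega^(omega^omega))


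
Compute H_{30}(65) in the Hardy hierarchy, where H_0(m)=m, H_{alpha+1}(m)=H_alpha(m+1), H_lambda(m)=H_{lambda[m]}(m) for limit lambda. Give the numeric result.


H_30(65):
For finite ordinals k, H_k(n) = n + k (each successor step adds 1).
H_30(65) = 65 + 30 = 95

95


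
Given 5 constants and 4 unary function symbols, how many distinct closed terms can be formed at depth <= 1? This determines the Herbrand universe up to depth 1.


Herbrand terms by depth:
Depth 0: 5 constants
Depth 1: 20 new terms (running total: 25)
Total distinct ground terms = 25

25


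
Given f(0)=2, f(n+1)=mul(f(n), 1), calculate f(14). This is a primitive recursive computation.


f(0) = 2
f(1) = mul(f(0), 1) = mul(2, 1) = 2
f(2) = mul(f(1), 1) = mul(2, 1) = 2
f(3) = mul(f(2), 1) = mul(2, 1) = 2
f(4) = mul(f(3), 1) = mul(2, 1) = 2
f(5) = mul(f(4), 1) = mul(2, 1) = 2
f(6) = mul(f(5), 1) = mul(2, 1) = 2
f(7) = mul(f(6), 1) = mul(2, 1) = 2
f(8) = mul(f(7), 1) = mul(2, 1) = 2
f(9) = mul(f(8), 1) = mul(2, 1) = 2
f(10) = mul(f(9), 1) = mul(2, 1) = 2
f(11) = mul(f(10), 1) = mul(2, 1) = 2
f(12) = mul(f(11), 1) = mul(2, 1) = 2
f(13) = mul(f(12), 1) = mul(2, 1) = 2
f(14) = mul(f(13), 1) = mul(2, 1) = 2


2


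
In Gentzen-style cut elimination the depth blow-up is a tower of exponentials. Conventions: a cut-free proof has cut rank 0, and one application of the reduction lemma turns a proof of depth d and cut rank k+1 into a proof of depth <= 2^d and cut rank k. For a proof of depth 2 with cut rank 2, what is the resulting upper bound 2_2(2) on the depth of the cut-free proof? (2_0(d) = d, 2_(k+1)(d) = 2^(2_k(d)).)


Each rank reduction sends depth d to at most 2^d; cut rank r needs r reductions.
2_0(2) = 2
2_1(2) = 2^2 = 4
2_2(2) = 2^4 = 16
Cut-free depth bound = 16

16
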